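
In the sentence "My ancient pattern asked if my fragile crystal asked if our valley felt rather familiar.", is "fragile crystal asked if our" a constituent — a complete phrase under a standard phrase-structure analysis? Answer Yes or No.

No

"fragile" belongs to the noun phrase "my fragile crystal" while "our" belongs to the verb phrase "asked if our valley felt rather familiar"; a span that runs across that boundary is not a single phrase.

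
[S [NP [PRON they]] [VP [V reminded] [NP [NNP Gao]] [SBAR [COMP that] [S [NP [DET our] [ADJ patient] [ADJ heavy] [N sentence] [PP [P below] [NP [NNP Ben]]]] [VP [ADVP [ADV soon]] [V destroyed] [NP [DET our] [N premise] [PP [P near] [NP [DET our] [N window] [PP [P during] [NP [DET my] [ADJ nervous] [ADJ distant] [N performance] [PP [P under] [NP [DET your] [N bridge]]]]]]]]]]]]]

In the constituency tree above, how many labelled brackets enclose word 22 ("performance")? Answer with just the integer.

11

Counting open brackets not yet closed at "performance": [S [VP [SBAR [S [VP [NP [PP [NP [PP [NP [N = 11.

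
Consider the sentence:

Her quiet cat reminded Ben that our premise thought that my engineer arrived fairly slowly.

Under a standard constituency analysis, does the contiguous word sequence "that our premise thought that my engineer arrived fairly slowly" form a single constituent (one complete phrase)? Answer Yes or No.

The sequence corresponds to a single SBAR node — the subordinate clause "that our premise thought that my engineer arrived fairly slowly".

Yes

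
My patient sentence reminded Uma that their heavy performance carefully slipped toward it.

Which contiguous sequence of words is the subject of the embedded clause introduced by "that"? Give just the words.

their heavy performance

In the embedded clause introduced by "that" the verb is "slipped"; the NP preceding it, "their heavy performance", is the subject.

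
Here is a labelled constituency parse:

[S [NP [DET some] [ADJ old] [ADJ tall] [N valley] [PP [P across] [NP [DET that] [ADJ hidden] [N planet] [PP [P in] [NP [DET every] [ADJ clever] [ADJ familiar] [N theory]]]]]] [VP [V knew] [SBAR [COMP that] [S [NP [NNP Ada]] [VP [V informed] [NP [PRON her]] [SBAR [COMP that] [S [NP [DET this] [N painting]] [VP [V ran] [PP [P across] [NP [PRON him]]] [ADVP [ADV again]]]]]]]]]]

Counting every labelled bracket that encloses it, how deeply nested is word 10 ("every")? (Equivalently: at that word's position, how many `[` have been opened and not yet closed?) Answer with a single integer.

7

The word sits inside DET, which is inside NP, inside PP, inside NP, inside PP, inside NP, inside S — 7 brackets in all.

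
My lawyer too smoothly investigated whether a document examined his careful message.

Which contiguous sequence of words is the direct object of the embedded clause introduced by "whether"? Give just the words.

his careful message

The verb of the embedded clause introduced by "whether" is "examined"; its direct object is the NP "his careful message".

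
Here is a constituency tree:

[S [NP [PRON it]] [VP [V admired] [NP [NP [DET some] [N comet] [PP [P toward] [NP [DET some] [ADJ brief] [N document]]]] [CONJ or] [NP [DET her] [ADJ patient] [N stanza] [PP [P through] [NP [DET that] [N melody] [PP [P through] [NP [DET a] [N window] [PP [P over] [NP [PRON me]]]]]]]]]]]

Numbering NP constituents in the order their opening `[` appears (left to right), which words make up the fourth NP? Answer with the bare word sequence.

In left-to-right order the NP constituents are "it"; "some comet toward some brief document or her patient stanza through that melody through a window over me"; "some comet toward some brief document"; "some brief document"; "her patient stanza through that melody through a window over me"; "that melody through a window over me"; "a window over me"; "me". Number 4 is "some brief document".

some brief document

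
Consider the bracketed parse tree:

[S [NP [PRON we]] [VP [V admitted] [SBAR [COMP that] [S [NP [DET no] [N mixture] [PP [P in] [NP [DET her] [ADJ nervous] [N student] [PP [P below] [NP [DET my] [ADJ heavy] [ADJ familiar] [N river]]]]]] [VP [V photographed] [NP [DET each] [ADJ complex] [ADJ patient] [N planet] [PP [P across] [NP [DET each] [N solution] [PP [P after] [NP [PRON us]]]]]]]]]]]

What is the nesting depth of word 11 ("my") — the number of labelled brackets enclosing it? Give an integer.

10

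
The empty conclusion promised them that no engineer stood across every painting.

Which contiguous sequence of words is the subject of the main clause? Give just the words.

The subject of the main clause is the NP immediately before the verb "promised": "the empty conclusion".

the empty conclusion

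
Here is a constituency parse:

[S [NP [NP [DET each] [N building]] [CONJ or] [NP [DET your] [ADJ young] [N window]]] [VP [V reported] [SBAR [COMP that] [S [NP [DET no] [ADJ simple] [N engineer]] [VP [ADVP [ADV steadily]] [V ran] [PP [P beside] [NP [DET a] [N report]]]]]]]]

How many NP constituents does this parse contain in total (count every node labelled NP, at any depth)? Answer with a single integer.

5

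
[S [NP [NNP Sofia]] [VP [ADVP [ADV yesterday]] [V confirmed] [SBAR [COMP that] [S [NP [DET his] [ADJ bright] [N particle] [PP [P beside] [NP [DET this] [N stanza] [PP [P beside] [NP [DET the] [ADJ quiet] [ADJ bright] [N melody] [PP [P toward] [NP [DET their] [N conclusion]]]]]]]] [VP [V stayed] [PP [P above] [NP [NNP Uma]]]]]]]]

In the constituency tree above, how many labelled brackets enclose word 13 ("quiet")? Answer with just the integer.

10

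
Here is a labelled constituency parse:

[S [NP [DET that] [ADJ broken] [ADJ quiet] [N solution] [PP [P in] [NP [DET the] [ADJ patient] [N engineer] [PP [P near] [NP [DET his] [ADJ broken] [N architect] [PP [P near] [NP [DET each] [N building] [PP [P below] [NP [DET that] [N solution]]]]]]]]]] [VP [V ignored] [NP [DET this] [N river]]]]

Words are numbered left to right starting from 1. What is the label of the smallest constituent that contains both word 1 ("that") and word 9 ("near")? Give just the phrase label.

NP

Word 1 lies under S → NP → DET; word 9 lies under S → NP → PP → NP → PP → P. The lowest shared node is the NP.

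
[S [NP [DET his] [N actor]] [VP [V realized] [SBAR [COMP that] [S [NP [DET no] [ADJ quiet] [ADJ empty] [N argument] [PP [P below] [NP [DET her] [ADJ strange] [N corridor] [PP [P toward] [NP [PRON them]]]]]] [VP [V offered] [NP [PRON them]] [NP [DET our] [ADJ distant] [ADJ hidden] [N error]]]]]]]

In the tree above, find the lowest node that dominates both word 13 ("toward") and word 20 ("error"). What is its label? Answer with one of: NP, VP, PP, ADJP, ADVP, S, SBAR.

S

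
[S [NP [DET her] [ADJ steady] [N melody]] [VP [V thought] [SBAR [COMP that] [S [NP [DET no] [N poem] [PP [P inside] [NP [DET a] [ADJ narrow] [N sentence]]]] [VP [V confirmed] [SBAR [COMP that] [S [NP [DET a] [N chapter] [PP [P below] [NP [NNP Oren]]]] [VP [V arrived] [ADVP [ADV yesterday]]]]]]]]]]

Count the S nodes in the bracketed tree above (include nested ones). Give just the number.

3

Listing each S by its span: [S her steady melody thought that no poem inside a narrow sentence confirmed that a chapter below Oren arrived yesterday]; [S no poem inside a narrow sentence confirmed that a chapter below Oren arrived yesterday]; [S a chapter below Oren arrived yesterday] — that makes 3.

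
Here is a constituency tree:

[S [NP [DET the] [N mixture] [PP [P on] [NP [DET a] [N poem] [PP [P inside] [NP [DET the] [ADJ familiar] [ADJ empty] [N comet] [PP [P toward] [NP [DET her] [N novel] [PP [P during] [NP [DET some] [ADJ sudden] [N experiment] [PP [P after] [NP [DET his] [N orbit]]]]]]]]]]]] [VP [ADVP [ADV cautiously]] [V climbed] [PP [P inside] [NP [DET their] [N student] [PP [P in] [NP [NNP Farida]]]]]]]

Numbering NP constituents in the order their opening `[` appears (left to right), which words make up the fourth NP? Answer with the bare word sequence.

her novel during some sudden experiment after his orbit

In left-to-right order the NP constituents are "the mixture on a poem inside the familiar empty comet toward her novel during some sudden experiment after his orbit"; "a poem inside the familiar empty comet toward her novel during some sudden experiment after his orbit"; "the familiar empty comet toward her novel during some sudden experiment after his orbit"; "her novel during some sudden experiment after his orbit"; "some sudden experiment after his orbit"; "his orbit"; "their student in Farida"; "Farida". Number 4 is "her novel during some sudden experiment after his orbit".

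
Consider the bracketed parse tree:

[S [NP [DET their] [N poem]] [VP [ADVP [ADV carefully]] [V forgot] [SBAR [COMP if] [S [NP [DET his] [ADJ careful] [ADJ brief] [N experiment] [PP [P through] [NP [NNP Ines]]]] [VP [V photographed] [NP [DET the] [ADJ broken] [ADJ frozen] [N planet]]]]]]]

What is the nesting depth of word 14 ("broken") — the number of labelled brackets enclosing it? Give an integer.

7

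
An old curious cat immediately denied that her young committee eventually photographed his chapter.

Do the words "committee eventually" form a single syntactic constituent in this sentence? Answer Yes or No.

No

The smallest constituent containing the whole sequence is the clause [S her young committee eventually photographed his chapter], but the sequence is only part of it — it straddles the boundary between noun phrase "her young committee" and verb phrase "eventually photographed his chapter".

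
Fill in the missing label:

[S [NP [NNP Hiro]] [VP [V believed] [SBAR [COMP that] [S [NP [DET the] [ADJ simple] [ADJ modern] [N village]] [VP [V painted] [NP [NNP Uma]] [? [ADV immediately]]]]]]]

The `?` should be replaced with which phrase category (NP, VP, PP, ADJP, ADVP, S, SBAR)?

ADVP

A constituent whose immediate children are ADV 'immediately' is an adverb phrase: ADVP.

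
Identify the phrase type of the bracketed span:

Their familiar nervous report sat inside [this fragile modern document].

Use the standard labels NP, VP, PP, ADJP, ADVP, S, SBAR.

NP

"document" is the head of the bracketed span, so the span is a noun phrase: NP.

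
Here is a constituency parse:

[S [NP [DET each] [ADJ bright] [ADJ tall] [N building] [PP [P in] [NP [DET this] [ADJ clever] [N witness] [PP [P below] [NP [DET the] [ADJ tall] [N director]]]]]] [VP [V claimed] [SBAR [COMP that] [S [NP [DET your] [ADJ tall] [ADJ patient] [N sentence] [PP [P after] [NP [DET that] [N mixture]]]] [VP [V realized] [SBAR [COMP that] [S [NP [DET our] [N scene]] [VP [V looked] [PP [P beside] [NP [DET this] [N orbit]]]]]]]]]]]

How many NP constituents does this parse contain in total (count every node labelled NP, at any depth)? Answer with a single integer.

7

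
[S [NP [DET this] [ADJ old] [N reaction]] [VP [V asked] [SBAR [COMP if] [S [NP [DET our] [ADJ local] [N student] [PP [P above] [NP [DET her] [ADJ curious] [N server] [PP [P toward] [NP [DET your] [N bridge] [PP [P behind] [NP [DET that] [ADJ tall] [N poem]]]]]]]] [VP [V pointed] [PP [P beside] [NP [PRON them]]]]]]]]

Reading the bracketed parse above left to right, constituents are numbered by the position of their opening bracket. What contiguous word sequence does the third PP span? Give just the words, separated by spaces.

behind that tall poem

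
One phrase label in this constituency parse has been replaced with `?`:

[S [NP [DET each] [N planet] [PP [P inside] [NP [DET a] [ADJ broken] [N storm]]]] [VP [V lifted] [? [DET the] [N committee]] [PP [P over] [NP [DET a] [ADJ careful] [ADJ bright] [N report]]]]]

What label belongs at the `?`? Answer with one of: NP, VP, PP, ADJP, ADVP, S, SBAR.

Looking at what the `?` directly dominates — DET 'the', N 'committee' — this is a noun phrase (NP).

NP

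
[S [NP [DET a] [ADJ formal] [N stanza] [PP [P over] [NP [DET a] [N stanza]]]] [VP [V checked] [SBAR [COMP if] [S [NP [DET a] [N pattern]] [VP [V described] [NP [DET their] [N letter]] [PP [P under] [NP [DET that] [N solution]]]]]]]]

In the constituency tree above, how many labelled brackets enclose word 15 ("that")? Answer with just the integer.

8

Counting open brackets not yet closed at "that": [S [VP [SBAR [S [VP [PP [NP [DET = 8.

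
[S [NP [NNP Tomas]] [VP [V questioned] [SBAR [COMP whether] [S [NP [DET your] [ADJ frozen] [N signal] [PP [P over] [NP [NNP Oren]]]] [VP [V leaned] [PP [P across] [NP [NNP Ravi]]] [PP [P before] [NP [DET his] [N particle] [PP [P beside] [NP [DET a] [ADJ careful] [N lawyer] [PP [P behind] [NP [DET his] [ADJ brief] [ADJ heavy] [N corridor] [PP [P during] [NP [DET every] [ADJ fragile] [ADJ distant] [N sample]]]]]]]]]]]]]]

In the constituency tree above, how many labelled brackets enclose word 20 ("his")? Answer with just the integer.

12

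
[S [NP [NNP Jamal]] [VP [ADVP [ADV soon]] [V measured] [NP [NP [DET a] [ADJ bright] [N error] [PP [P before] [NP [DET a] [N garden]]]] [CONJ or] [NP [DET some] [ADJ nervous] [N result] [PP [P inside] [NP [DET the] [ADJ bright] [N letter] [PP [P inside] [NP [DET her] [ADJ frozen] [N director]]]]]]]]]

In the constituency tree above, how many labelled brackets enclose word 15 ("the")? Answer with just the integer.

7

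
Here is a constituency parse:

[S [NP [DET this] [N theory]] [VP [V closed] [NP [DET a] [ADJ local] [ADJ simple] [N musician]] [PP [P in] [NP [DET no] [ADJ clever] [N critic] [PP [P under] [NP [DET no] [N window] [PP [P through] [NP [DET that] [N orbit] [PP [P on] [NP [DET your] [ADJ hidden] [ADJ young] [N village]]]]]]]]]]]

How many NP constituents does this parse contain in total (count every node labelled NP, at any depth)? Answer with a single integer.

6

Scanning left to right, an opening `[NP` appears at word positions 1, 4, 9, 13, 16, 19 — 6 in total.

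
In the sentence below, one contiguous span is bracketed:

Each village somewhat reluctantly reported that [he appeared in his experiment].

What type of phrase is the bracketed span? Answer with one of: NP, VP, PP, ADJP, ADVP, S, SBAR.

S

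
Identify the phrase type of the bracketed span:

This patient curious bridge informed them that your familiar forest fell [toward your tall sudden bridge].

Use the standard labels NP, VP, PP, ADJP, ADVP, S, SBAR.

PP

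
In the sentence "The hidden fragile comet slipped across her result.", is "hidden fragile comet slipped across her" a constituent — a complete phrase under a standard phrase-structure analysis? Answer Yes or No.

No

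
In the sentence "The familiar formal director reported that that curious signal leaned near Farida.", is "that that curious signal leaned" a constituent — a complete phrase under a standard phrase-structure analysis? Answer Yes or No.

"that" belongs to the complementizer "that" while "leaned" belongs to the clause "that curious signal leaned near Farida"; a span that runs across that boundary is not a single phrase.

No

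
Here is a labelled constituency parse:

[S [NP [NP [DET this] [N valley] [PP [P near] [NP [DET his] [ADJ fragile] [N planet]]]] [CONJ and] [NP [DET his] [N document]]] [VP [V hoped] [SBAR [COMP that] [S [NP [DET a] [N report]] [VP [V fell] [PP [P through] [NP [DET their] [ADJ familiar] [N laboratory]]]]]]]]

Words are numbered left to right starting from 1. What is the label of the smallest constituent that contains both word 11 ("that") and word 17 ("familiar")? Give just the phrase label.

Word 11 lies under S → VP → SBAR → COMP; word 17 lies under S → VP → SBAR → S → VP → PP → NP → ADJ. The lowest shared node is the SBAR.

SBAR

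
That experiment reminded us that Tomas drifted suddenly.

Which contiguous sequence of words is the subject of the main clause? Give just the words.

that experiment

The subject of the main clause is the NP immediately before the verb "reminded": "that experiment".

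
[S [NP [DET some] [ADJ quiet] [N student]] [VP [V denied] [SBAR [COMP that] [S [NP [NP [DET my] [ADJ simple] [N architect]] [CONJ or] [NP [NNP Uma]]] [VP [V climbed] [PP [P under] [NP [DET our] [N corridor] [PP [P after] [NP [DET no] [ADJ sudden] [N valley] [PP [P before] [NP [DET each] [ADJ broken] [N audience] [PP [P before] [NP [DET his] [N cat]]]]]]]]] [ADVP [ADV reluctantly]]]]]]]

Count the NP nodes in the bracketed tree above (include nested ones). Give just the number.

8

The NP constituents are: [NP some quiet student]; [NP my simple architect or Uma]; [NP my simple architect]; [NP Uma]; [NP our corridor after no sudden valley before each broken audience before his cat]; [NP no sudden valley before each broken audience before his cat] …. Total: 8.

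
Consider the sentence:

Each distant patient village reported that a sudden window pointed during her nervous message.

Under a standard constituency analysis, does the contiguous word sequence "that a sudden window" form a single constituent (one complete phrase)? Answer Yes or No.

The smallest constituent containing the whole sequence is the subordinate clause [SBAR that a sudden window pointed during her nervous message], but the sequence is only part of it — it straddles the boundary between complementizer "that" and clause "a sudden window pointed during her nervous message".

No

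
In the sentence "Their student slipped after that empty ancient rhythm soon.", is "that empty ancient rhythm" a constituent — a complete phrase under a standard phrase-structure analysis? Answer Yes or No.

The sequence corresponds to a single NP node — the noun phrase "that empty ancient rhythm".

Yes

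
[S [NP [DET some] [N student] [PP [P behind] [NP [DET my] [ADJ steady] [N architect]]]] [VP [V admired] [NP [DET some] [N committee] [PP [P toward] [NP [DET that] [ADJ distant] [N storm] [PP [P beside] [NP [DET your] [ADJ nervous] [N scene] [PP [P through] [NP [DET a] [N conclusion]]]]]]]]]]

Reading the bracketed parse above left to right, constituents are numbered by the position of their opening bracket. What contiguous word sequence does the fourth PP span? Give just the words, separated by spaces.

through a conclusion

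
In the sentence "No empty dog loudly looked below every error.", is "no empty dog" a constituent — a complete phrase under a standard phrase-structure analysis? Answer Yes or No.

"no empty dog" is exactly the noun phrase [NP no empty dog], a complete constituent.

Yes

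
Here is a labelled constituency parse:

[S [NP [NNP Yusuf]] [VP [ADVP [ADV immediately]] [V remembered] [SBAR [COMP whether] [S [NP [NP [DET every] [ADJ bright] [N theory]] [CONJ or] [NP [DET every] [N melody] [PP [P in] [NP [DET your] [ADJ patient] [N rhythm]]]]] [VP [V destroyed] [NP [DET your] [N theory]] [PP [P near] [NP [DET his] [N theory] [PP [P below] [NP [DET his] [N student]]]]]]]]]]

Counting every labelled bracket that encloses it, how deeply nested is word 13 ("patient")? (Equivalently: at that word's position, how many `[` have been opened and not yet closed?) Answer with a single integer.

Path from the root down to the word: S → VP → SBAR → S → NP → NP → PP → NP → ADJ. That is 9 enclosing brackets.

9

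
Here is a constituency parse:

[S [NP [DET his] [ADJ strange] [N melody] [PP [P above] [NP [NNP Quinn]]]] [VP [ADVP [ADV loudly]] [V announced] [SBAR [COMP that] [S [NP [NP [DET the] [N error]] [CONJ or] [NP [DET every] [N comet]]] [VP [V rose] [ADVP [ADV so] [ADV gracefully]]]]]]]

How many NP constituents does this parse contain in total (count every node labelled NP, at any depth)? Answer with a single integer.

Listing each NP by its span: [NP his strange melody above Quinn]; [NP Quinn]; [NP the error or every comet]; [NP the error]; [NP every comet] — that makes 5.

5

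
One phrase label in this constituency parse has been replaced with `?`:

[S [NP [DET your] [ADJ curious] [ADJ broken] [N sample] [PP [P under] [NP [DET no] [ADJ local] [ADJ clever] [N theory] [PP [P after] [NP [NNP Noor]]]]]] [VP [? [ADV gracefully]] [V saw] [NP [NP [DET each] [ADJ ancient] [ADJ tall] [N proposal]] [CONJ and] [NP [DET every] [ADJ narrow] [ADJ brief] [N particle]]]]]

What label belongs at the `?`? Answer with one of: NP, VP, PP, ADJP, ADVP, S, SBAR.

ADVP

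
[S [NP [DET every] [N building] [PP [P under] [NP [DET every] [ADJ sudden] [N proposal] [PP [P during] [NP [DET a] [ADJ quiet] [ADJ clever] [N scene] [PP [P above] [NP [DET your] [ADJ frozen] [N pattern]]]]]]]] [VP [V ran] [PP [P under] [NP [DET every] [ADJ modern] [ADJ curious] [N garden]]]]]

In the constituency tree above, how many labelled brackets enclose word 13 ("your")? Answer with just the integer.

9

Path from the root down to the word: S → NP → PP → NP → PP → NP → PP → NP → DET. That is 9 enclosing brackets.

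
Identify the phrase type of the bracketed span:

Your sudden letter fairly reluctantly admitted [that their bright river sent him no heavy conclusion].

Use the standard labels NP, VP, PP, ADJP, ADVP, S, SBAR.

The span is built around the complementizer "that" — a subordinate clause (SBAR).

SBAR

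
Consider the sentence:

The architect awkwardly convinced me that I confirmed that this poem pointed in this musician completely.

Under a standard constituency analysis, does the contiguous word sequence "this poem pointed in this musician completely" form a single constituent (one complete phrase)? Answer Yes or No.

Yes

"this poem pointed in this musician completely" is exactly the clause [S this poem pointed in this musician completely], a complete constituent.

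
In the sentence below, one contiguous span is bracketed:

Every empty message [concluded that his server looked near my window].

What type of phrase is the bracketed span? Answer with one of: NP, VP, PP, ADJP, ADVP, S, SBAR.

VP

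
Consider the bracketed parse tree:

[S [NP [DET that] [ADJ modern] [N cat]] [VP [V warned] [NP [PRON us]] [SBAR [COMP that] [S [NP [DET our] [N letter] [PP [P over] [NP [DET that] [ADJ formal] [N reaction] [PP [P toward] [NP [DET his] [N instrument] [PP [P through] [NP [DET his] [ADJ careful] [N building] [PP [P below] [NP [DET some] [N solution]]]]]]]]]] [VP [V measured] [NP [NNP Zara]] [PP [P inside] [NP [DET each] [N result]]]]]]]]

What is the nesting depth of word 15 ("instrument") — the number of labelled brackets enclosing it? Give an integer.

Path from the root down to the word: S → VP → SBAR → S → NP → PP → NP → PP → NP → N. That is 10 enclosing brackets.

10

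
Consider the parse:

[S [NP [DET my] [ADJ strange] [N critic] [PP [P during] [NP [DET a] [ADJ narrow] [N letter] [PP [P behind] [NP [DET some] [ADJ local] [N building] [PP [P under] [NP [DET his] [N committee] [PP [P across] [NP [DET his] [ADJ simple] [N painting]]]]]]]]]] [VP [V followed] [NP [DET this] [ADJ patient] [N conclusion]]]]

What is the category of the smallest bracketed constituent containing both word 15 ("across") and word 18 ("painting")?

PP

The smallest bracket enclosing both words is [PP across his simple painting], so the label is PP.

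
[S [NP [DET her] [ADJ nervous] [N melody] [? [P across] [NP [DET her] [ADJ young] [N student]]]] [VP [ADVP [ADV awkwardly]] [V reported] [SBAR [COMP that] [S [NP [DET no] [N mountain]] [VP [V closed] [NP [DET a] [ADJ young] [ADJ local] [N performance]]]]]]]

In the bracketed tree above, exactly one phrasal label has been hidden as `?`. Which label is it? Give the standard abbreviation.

PP

The `?` node immediately contains: P 'across', NP. That is the internal structure of a prepositional phrase, so the label is PP.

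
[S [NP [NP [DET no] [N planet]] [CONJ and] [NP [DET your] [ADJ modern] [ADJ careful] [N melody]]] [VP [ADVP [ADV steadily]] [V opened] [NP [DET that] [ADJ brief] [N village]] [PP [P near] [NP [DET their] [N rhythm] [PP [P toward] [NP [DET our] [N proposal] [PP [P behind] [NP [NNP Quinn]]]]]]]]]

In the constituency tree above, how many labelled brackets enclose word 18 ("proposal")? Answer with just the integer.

The word sits inside N, which is inside NP, inside PP, inside NP, inside PP, inside VP, inside S — 7 brackets in all.

7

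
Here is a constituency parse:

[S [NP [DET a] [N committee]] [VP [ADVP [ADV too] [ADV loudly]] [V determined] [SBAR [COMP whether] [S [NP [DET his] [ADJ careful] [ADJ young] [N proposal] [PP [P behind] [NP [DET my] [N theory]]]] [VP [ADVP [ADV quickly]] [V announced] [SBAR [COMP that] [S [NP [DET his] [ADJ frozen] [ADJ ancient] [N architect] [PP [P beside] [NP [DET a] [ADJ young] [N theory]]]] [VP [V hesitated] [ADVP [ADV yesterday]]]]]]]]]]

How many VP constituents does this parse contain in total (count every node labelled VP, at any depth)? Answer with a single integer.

Listing each VP by its span: [VP too loudly determined whether his careful young proposal behind my theory quickly announced that his frozen ancient architect beside a young theory hesitated yesterday]; [VP quickly announced that his frozen ancient architect beside a young theory hesitated yesterday]; [VP hesitated yesterday] — that makes 3.

3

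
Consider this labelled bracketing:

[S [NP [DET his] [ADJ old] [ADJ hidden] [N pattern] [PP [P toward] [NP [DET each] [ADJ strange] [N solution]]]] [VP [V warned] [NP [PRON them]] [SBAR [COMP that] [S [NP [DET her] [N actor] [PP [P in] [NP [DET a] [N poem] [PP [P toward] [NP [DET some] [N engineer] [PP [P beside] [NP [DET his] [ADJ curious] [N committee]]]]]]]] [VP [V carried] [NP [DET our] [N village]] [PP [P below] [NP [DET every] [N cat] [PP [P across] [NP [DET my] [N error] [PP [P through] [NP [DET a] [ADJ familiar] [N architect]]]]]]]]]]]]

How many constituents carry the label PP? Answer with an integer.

7

The PP constituents are: [PP toward each strange solution]; [PP in a poem toward some engineer beside his curious committee]; [PP toward some engineer beside his curious committee]; [PP beside his curious committee]; [PP below every cat across my error through a familiar architect]; [PP across my error through a familiar architect] …. Total: 7.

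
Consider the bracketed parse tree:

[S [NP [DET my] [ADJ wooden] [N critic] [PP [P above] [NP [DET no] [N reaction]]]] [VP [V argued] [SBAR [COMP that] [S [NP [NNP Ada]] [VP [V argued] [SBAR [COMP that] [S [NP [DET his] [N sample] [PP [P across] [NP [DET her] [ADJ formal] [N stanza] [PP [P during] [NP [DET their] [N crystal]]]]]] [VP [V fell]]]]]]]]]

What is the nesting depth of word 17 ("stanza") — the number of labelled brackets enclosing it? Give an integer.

Path from the root down to the word: S → VP → SBAR → S → VP → SBAR → S → NP → PP → NP → N. That is 11 enclosing brackets.

11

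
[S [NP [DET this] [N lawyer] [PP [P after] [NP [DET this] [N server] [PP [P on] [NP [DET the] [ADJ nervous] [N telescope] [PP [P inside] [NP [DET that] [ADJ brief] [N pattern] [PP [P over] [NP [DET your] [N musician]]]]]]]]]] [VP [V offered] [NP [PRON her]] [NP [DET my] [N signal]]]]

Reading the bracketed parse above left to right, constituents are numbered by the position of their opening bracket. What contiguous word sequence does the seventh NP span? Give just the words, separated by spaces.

my signal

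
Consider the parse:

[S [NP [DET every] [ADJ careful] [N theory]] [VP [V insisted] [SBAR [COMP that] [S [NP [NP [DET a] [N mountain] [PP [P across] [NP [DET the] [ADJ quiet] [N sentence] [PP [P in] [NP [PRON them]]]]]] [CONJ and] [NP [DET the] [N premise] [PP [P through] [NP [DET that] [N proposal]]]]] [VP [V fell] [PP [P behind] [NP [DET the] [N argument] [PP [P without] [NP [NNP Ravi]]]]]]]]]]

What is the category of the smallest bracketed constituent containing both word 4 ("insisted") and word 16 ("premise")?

VP

Word 4 lies under S → VP → V; word 16 lies under S → VP → SBAR → S → NP → NP → N. The lowest shared node is the VP.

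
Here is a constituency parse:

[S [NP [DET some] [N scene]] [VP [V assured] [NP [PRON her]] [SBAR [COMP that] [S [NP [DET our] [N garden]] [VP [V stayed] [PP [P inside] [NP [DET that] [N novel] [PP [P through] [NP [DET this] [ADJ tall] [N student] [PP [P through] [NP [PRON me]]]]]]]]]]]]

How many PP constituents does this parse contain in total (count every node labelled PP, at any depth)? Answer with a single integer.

3

Listing each PP by its span: [PP inside that novel through this tall student through me]; [PP through this tall student through me]; [PP through me] — that makes 3.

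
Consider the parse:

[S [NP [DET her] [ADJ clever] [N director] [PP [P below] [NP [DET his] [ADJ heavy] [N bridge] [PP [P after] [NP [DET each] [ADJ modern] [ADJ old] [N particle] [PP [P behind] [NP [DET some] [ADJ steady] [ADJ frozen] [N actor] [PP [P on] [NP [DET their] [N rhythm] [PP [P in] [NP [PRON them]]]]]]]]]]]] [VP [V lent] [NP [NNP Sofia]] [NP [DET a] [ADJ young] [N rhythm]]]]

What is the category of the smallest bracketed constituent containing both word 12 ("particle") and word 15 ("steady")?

NP

Both words fall inside [NP each modern old particle behind some steady frozen actor on their rhythm in them] (words 9–22), and no smaller constituent contains them both. Label: NP.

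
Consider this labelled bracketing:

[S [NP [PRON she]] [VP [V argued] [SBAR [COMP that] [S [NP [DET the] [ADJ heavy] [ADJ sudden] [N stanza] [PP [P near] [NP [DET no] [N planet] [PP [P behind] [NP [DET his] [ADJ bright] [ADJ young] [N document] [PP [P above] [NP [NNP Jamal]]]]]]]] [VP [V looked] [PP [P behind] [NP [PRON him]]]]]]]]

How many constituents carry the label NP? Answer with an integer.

The NP constituents are: [NP she]; [NP the heavy sudden stanza near no planet behind his bright young document above Jamal]; [NP no planet behind his bright young document above Jamal]; [NP his bright young document above Jamal]; [NP Jamal]; [NP him]. Total: 6.

6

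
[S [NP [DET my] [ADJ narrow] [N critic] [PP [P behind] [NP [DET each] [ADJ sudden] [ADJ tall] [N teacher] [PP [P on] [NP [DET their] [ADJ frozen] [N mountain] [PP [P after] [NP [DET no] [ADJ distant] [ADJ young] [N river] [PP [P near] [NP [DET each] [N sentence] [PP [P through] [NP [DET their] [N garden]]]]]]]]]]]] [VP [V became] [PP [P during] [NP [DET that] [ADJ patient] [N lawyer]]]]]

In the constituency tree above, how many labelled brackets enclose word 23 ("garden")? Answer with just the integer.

Path from the root down to the word: S → NP → PP → NP → PP → NP → PP → NP → PP → NP → PP → NP → N. That is 13 enclosing brackets.

13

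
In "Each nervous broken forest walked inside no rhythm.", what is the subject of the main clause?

each nervous broken forest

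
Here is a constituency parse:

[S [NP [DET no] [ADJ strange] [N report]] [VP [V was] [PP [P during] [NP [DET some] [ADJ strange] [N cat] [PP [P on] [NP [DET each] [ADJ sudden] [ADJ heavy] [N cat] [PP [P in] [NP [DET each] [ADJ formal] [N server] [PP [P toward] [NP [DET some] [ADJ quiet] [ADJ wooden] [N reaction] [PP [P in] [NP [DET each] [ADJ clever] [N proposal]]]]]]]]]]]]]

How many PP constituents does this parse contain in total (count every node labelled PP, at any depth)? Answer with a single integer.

Listing each PP by its span: [PP during some strange cat on each sudden heavy cat in each formal server toward some quiet wooden reaction in each clever proposal]; [PP on each sudden heavy cat in each formal server toward some quiet wooden reaction in each clever proposal]; [PP in each formal server toward some quiet wooden reaction in each clever proposal]; [PP toward some quiet wooden reaction in each clever proposal]; [PP in each clever proposal] — that makes 5.

5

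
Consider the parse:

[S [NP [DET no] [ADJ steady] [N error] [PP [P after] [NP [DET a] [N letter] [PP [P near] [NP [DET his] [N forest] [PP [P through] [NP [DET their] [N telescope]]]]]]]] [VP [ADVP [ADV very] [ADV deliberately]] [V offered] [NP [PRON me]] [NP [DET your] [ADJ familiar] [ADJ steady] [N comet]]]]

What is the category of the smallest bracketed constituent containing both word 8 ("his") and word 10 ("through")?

NP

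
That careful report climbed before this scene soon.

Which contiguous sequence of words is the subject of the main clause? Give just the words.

"that careful report" is the NP that combines with the VP headed by "climbed" to form the main clause — the subject.

that careful report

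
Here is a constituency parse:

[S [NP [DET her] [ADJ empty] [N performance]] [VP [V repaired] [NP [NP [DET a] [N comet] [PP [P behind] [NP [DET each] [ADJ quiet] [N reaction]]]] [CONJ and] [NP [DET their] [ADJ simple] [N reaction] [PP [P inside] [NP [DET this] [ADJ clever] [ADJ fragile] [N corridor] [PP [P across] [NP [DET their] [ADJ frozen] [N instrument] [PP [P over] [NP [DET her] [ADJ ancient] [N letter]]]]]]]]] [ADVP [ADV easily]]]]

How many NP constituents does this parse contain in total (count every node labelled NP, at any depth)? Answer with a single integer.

8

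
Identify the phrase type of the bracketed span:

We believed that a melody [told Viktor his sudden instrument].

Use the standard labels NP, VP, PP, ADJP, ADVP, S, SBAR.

VP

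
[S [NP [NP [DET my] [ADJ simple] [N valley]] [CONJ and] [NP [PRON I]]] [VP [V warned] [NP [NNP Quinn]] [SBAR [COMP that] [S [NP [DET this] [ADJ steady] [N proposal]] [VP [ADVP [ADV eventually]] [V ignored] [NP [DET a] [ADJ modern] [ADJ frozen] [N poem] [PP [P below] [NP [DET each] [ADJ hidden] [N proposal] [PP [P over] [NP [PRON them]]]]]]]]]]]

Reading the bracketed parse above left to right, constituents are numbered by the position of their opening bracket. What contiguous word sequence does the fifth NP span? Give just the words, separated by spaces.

this steady proposal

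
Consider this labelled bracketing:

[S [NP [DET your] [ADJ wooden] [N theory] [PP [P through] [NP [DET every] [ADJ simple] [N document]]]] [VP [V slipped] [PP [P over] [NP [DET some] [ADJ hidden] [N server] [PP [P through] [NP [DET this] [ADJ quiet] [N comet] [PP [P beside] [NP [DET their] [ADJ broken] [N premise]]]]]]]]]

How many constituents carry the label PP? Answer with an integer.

4

The PP constituents are: [PP through every simple document]; [PP over some hidden server through this quiet comet beside their broken premise]; [PP through this quiet comet beside their broken premise]; [PP beside their broken premise]. Total: 4.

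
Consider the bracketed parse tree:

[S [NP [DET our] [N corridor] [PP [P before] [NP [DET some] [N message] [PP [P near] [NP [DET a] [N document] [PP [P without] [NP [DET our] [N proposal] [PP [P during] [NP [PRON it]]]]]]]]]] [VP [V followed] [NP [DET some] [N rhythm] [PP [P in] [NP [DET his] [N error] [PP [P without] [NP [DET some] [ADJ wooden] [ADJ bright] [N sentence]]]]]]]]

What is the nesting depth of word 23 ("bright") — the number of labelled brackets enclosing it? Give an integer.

8

Path from the root down to the word: S → VP → NP → PP → NP → PP → NP → ADJ. That is 8 enclosing brackets.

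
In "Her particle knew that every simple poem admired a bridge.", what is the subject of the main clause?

In the main clause the verb is "knew"; the NP preceding it, "her particle", is the subject.

her particle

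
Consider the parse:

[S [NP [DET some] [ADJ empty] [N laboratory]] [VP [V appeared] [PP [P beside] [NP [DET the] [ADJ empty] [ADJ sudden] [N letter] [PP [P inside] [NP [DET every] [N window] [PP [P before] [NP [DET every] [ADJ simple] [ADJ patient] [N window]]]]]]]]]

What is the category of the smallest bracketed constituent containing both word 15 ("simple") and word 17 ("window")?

NP

Both words fall inside [NP every simple patient window] (words 14–17), and no smaller constituent contains them both. Label: NP.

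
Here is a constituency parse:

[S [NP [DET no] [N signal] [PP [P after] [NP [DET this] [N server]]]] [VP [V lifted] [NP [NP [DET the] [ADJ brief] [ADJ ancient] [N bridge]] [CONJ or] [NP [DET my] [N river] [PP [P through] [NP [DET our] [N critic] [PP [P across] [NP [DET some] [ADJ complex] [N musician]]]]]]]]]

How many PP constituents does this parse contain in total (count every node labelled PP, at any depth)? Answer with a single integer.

3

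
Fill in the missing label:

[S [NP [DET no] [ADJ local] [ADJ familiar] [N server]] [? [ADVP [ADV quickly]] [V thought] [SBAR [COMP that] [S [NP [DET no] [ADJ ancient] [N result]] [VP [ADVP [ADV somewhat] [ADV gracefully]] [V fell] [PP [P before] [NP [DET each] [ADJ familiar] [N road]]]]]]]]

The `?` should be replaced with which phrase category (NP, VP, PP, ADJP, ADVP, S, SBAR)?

VP

The `?` node immediately contains: ADVP, V 'thought', SBAR. That is the internal structure of a verb phrase, so the label is VP.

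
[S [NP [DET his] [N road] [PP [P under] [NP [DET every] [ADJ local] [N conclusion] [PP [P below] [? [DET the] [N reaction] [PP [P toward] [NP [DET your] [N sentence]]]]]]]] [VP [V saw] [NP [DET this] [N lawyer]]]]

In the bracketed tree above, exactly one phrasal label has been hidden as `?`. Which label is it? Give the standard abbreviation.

A constituent whose immediate children are DET 'the', N 'reaction', PP is a noun phrase: NP.

NP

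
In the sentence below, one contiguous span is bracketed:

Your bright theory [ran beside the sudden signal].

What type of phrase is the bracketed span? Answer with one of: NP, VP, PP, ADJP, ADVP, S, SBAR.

VP

"ran" is the head of the bracketed span, so the span is a verb phrase: VP.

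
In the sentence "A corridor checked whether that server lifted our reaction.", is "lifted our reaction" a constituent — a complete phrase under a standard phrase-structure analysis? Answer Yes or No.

Yes

These words form the whole verb phrase headed by "lifted", so yes — one constituent.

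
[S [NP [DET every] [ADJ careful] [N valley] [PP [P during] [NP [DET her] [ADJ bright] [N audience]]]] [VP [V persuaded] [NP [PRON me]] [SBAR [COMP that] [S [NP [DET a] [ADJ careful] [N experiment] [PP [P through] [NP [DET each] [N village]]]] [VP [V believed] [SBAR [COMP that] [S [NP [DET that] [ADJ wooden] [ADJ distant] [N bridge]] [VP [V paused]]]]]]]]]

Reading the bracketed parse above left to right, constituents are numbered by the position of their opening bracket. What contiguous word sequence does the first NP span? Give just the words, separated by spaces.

every careful valley during her bright audience

In left-to-right order the NP constituents are "every careful valley during her bright audience"; "her bright audience"; "me"; "a careful experiment through each village"; "each village"; "that wooden distant bridge". Number 1 is "every careful valley during her bright audience".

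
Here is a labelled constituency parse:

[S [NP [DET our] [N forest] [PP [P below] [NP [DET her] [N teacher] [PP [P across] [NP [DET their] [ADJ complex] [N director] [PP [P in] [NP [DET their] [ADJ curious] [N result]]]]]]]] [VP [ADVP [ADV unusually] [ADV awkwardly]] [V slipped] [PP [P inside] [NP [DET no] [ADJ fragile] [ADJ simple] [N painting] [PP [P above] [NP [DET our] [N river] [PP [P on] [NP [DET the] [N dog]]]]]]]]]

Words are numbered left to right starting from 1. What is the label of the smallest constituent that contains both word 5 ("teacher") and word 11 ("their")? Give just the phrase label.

NP

Word 5 lies under S → NP → PP → NP → N; word 11 lies under S → NP → PP → NP → PP → NP → PP → NP → DET. The lowest shared node is the NP.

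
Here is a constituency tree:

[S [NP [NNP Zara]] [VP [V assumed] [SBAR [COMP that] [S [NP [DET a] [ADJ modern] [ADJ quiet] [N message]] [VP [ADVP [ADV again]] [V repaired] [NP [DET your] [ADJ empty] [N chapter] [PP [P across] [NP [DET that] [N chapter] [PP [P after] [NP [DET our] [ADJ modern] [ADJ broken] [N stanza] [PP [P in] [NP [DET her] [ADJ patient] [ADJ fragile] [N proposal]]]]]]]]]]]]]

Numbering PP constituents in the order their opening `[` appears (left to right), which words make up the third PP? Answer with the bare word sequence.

in her patient fragile proposal

The PP opening brackets appear, in order, over: "across that chapter after our modern broken stanza in her patient fragile proposal"; "after our modern broken stanza in her patient fragile proposal"; "in her patient fragile proposal". The third one spans "in her patient fragile proposal".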